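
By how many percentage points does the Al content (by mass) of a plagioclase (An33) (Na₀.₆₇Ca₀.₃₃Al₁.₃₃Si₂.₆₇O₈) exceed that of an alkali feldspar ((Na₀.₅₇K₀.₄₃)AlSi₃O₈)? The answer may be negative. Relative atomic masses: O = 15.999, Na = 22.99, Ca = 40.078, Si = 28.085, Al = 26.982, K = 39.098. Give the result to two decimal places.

3.39 percentage points

M(Na₀.₆₇Ca₀.₃₃Al₁.₃₃Si₂.₆₇O₈) = 267.494 g/mol, so wt% Al = 35.886/267.494 × 100 = 13.42%.
M((Na₀.₅₇K₀.₄₃)AlSi₃O₈) = 269.145 g/mol, so wt% Al = 26.982/269.145 × 100 = 10.03%.
13.42 − 10.03 = 3.39 pp.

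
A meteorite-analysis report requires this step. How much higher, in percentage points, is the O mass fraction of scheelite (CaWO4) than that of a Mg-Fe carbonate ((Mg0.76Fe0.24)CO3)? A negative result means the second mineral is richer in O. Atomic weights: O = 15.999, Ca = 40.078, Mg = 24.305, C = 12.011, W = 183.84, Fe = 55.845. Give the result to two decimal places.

-30.01 percentage points

O in CaWO4: molar mass 287.914 g/mol; 4×15.999 = 63.996 g → 22.23 wt%.
O in (Mg0.76Fe0.24)CO3: molar mass 91.883 g/mol; 3×15.999 = 47.997 g → 52.24 wt%.
Difference = 22.23 − 52.24 = -30.01 percentage points.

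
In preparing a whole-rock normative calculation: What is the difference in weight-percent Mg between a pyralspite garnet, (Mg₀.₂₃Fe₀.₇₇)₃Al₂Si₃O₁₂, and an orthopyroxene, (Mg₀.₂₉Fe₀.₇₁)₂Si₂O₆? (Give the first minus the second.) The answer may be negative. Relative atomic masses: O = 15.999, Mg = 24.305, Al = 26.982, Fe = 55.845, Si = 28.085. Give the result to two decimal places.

-2.22 percentage points

M((Mg₀.₂₃Fe₀.₇₇)₃Al₂Si₃O₁₂) = 475.979 g/mol, so wt% Mg = 16.770/475.979 × 100 = 3.52%.
M((Mg₀.₂₉Fe₀.₇₁)₂Si₂O₆) = 245.561 g/mol, so wt% Mg = 14.097/245.561 × 100 = 5.74%.
3.52 − 5.74 = -2.22 pp.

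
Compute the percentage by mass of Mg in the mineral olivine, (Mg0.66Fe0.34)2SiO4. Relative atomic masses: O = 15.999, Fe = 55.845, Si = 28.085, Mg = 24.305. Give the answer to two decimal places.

M((Mg0.66Fe0.34)2SiO4) = 162.138 g/mol.
Mg contributes 1.32 × 24.305 = 32.083 g per mole.
32.083/162.138 = 0.1979 → 19.79%.

19.79 wt%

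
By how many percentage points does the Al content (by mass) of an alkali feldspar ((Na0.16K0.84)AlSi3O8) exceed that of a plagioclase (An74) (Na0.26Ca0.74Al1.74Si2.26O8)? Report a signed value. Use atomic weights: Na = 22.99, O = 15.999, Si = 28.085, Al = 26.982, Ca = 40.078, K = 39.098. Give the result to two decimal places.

-7.35 percentage points

First mineral: 26.982 g Al in 275.750 g formula = 9.78 wt% Al.
Second mineral: 46.949 g Al in 274.048 g formula = 17.13 wt% Al.
9.78% − 17.13% gives a difference of -7.35 percentage points.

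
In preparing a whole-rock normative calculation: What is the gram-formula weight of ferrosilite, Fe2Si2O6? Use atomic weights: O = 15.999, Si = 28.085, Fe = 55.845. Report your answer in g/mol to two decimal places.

263.85 g/mol

Fe: 2 × 55.845 = 111.6900
Si: 2 × 28.085 = 56.1700
O: 6 × 15.999 = 95.9940
Summing the contributions gives the formula mass.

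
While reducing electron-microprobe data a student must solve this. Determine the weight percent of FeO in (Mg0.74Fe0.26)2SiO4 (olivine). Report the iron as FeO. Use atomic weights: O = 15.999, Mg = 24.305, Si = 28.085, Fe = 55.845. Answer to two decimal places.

Molar mass of (Mg0.74Fe0.26)2SiO4 = 1.48*24.305 + 0.52*55.845 + 1*28.085 + 4*15.999 = 157.092 g/mol.
Each formula unit contains 0.52 Fe, equivalent to 0.52/1 = 0.5200 mol FeO.
M(FeO) = 1×55.845 + 1×15.999 = 71.844 g/mol.
Mass of FeO per formula unit = 0.5200 × 71.844 = 37.359 g.
FeO wt% = 37.359 / 157.092 × 100 = 23.78%.

23.78 wt%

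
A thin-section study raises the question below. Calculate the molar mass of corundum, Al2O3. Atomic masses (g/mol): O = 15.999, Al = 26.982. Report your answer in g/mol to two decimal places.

101.96 g/mol

M = 2(26.982) + 3(15.999)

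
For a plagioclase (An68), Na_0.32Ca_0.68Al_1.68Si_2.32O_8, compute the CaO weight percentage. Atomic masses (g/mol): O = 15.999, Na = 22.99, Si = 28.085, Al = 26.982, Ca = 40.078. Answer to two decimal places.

Molar mass of Na_0.32Ca_0.68Al_1.68Si_2.32O_8 = 0.32*22.99 + 0.68*40.078 + 1.68*26.982 + 2.32*28.085 + 8*15.999 = 273.089 g/mol.
Each formula unit contains 0.68 Ca, equivalent to 0.68/1 = 0.6800 mol CaO.
M(CaO) = 1×40.078 + 1×15.999 = 56.077 g/mol.
Mass of CaO per formula unit = 0.6800 × 56.077 = 38.132 g.
CaO wt% = 38.132 / 273.089 × 100 = 13.96%.

13.96 wt%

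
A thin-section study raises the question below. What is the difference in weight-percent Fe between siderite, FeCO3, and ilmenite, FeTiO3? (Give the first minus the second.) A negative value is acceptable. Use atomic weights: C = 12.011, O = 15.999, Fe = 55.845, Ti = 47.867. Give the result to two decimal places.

M(FeCO3) = 115.853 g/mol, so wt% Fe = 55.845/115.853 × 100 = 48.20%.
M(FeTiO3) = 151.709 g/mol, so wt% Fe = 55.845/151.709 × 100 = 36.81%.
48.20 − 36.81 = 11.39 pp.

11.39 percentage points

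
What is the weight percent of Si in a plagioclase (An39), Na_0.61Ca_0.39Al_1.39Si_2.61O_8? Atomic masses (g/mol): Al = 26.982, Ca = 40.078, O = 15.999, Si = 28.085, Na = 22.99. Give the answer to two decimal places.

27.31 wt%

M(Na_0.61Ca_0.39Al_1.39Si_2.61O_8) = 268.453 g/mol.
Si contributes 2.61 × 28.085 = 73.302 g per mole.
73.302/268.453 = 0.2731 → 27.31%.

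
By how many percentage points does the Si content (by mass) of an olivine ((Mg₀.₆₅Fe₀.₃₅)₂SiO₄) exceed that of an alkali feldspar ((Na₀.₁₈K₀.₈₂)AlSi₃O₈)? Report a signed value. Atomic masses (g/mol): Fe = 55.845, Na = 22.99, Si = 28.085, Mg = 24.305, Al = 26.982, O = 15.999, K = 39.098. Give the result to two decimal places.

-13.34 percentage points

Si in (Mg₀.₆₅Fe₀.₃₅)₂SiO₄: molar mass 162.769 g/mol; 1×28.085 = 28.085 g → 17.25 wt%.
Si in (Na₀.₁₈K₀.₈₂)AlSi₃O₈: molar mass 275.428 g/mol; 3×28.085 = 84.255 g → 30.59 wt%.
Difference = 17.25 − 30.59 = -13.34 percentage points.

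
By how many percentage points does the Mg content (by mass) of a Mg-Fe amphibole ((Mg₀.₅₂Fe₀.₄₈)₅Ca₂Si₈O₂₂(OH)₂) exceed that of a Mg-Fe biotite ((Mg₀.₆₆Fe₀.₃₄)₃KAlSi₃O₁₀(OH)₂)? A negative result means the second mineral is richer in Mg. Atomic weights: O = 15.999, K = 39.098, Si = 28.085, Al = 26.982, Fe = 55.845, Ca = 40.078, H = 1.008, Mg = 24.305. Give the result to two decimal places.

-3.59 percentage points

M((Mg₀.₅₂Fe₀.₄₈)₅Ca₂Si₈O₂₂(OH)₂) = 888.049 g/mol, so wt% Mg = 63.193/888.049 × 100 = 7.12%.
M((Mg₀.₆₆Fe₀.₃₄)₃KAlSi₃O₁₀(OH)₂) = 449.425 g/mol, so wt% Mg = 48.124/449.425 × 100 = 10.71%.
7.12 − 10.71 = -3.59 pp.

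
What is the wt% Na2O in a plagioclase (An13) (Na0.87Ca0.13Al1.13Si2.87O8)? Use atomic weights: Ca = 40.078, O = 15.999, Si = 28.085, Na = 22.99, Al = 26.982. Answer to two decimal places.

10.20 wt%

Formula mass = 264.297 g/mol.
0.87 Na → 0.4350 mol Na2O per formula unit; M(Na2O) = 61.979, so Na2O mass = 26.961 g.
26.961/264.297 × 100 = 10.20 wt%.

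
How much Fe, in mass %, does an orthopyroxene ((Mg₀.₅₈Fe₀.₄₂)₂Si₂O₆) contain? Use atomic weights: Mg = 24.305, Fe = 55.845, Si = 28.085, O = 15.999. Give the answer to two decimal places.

20.64 mass %

M((Mg₀.₅₈Fe₀.₄₂)₂Si₂O₆) = 227.268 g/mol.
Fe contributes 0.84 × 55.845 = 46.910 g per mole.
46.910/227.268 = 0.2064 → 20.64%.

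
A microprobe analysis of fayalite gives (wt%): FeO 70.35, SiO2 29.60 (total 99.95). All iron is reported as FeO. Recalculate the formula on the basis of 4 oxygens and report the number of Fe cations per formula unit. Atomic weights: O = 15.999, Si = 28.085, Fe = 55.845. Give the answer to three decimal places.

1.994 Fe apfu

FeO: 70.35/71.844 = 0.97920 mol → 0.97920 mol Fe, 0.97920 mol O.
SiO2: 29.60/60.083 = 0.49265 mol → 0.49265 mol Si, 0.98530 mol O.
Total oxygen = 1.96450 mol. Normalization factor = 4/1.96450 = 2.03614.
Fe per 4 O = 0.97920 × 2.03614 = 1.994.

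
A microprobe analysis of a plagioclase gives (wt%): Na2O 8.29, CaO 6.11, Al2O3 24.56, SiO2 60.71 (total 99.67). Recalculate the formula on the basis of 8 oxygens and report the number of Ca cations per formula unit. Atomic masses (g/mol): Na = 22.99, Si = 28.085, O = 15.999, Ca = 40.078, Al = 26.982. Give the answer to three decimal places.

Na2O: 8.29/61.979 = 0.13375 mol → 0.26750 mol Na, 0.13375 mol O.
CaO: 6.11/56.077 = 0.10896 mol → 0.10896 mol Ca, 0.10896 mol O.
Al2O3: 24.56/101.961 = 0.24088 mol → 0.48176 mol Al, 0.72264 mol O.
SiO2: 60.71/60.083 = 1.01044 mol → 1.01044 mol Si, 2.02088 mol O.
Total oxygen = 2.98623 mol. Normalization factor = 8/2.98623 = 2.67896.
Ca per 8 O = 0.10896 × 2.67896 = 0.292.

0.292 Ca apfu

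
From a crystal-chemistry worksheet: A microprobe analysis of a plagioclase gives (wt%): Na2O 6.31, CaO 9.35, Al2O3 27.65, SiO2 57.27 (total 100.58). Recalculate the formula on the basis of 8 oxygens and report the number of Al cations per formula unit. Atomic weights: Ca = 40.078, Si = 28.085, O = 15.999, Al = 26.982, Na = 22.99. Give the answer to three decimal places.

Na2O: 6.31/61.979 = 0.10181 mol → 0.20362 mol Na, 0.10181 mol O.
CaO: 9.35/56.077 = 0.16674 mol → 0.16674 mol Ca, 0.16674 mol O.
Al2O3: 27.65/101.961 = 0.27118 mol → 0.54236 mol Al, 0.81354 mol O.
SiO2: 57.27/60.083 = 0.95318 mol → 0.95318 mol Si, 1.90636 mol O.
Total oxygen = 2.98845 mol. Normalization factor = 8/2.98845 = 2.67697.
Al per 8 O = 0.54236 × 2.67697 = 1.452.

1.452 Al apfu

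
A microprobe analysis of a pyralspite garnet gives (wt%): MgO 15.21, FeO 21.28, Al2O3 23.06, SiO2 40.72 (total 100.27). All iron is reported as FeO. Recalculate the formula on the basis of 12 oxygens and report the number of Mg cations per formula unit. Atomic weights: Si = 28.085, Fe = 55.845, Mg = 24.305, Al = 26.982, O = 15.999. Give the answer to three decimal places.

15.21 wt% MgO ÷ 40.304 g/mol = 0.37738 mol, giving 0.37738 Mg and 0.37738 O.
21.28 wt% FeO ÷ 71.844 g/mol = 0.29620 mol, giving 0.29620 Fe and 0.29620 O.
23.06 wt% Al2O3 ÷ 101.961 g/mol = 0.22616 mol, giving 0.45232 Al and 0.67848 O.
40.72 wt% SiO2 ÷ 60.083 g/mol = 0.67773 mol, giving 0.67773 Si and 1.35546 O.
Oxygen sums to 2.70752; scaling by 12/2.70752 = 4.43210 puts the formula on 12 O.
Mg: 0.37738 × 4.43210 = 1.673 atoms per formula unit.

1.673 Mg apfu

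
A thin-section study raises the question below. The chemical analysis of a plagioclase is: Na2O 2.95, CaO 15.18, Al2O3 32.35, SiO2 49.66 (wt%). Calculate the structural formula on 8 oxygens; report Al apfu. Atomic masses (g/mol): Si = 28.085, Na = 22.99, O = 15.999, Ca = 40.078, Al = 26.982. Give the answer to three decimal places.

2.95 wt% Na2O ÷ 61.979 g/mol = 0.04760 mol, giving 0.09520 Na and 0.04760 O.
15.18 wt% CaO ÷ 56.077 g/mol = 0.27070 mol, giving 0.27070 Ca and 0.27070 O.
32.35 wt% Al2O3 ÷ 101.961 g/mol = 0.31728 mol, giving 0.63456 Al and 0.95184 O.
49.66 wt% SiO2 ÷ 60.083 g/mol = 0.82652 mol, giving 0.82652 Si and 1.65304 O.
Oxygen sums to 2.92318; scaling by 8/2.92318 = 2.73675 puts the formula on 8 O.
Al: 0.63456 × 2.73675 = 1.737 atoms per formula unit.

1.737 Al apfu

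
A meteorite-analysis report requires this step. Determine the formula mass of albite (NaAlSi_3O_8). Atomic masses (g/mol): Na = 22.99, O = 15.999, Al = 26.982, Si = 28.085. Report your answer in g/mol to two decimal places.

The formula mass is the sum 1*22.99 + 1*26.982 + 3*28.085 + 8*15.999.

262.22 g/mol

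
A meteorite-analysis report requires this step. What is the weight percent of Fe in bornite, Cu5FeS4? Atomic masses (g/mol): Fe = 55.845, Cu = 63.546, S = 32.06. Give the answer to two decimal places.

11.13 mass %

M(Cu5FeS4) = 501.815 g/mol.
Fe contributes 1 × 55.845 = 55.845 g per mole.
55.845/501.815 = 0.1113 → 11.13%.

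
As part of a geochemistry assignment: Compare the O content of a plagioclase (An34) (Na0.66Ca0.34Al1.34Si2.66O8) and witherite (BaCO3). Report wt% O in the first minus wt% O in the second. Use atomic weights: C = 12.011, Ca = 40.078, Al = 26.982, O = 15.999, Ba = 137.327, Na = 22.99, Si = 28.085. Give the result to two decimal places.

O in Na0.66Ca0.34Al1.34Si2.66O8: molar mass 267.654 g/mol; 8×15.999 = 127.992 g → 47.82 wt%.
O in BaCO3: molar mass 197.335 g/mol; 3×15.999 = 47.997 g → 24.32 wt%.
Difference = 47.82 − 24.32 = 23.50 percentage points.

23.50 percentage points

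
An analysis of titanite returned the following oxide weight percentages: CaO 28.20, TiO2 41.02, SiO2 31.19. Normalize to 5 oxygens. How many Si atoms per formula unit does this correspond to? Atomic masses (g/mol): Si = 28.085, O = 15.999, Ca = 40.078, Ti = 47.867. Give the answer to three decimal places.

28.20 wt% CaO ÷ 56.077 g/mol = 0.50288 mol, giving 0.50288 Ca and 0.50288 O.
41.02 wt% TiO2 ÷ 79.865 g/mol = 0.51362 mol, giving 0.51362 Ti and 1.02724 O.
31.19 wt% SiO2 ÷ 60.083 g/mol = 0.51912 mol, giving 0.51912 Si and 1.03824 O.
Oxygen sums to 2.56836; scaling by 5/2.56836 = 1.94677 puts the formula on 5 O.
Si: 0.51912 × 1.94677 = 1.011 atoms per formula unit.

1.011 Si apfu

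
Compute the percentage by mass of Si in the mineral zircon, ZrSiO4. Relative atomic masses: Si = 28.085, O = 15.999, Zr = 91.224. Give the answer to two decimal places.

M(ZrSiO4) = 183.305 g/mol.
Si contributes 1 × 28.085 = 28.085 g per mole.
28.085/183.305 = 0.1532 → 15.32%.

15.32 weight percent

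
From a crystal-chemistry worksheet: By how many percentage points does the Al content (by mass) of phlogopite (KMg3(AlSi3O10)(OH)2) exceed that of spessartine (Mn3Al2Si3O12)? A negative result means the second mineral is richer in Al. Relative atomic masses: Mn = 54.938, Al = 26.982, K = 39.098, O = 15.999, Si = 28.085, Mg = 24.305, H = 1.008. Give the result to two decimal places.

First mineral: 26.982 g Al in 417.254 g formula = 6.47 wt% Al.
Second mineral: 53.964 g Al in 495.021 g formula = 10.90 wt% Al.
6.47% − 10.90% gives a difference of -4.43 percentage points.

-4.43 percentage points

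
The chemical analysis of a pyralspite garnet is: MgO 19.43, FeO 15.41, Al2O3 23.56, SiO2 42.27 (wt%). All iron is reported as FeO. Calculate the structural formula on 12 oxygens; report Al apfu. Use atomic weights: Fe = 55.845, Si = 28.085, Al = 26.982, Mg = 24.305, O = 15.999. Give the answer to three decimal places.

19.43 wt% MgO ÷ 40.304 g/mol = 0.48209 mol, giving 0.48209 Mg and 0.48209 O.
15.41 wt% FeO ÷ 71.844 g/mol = 0.21449 mol, giving 0.21449 Fe and 0.21449 O.
23.56 wt% Al2O3 ÷ 101.961 g/mol = 0.23107 mol, giving 0.46214 Al and 0.69321 O.
42.27 wt% SiO2 ÷ 60.083 g/mol = 0.70353 mol, giving 0.70353 Si and 1.40706 O.
Oxygen sums to 2.79685; scaling by 12/2.79685 = 4.29054 puts the formula on 12 O.
Al: 0.46214 × 4.29054 = 1.983 atoms per formula unit.

1.983 Al apfu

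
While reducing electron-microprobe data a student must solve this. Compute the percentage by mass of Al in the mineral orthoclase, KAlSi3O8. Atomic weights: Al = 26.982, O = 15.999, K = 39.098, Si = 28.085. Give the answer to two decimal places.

9.69 weight percent

Molar mass of KAlSi3O8: 1×39.098 + 1×26.982 + 3×28.085 + 8×15.999 = 278.327 g/mol.
Mass of Al per formula unit: 1 × 26.982 = 26.982 g.
Weight fraction Al = 26.982 / 278.327 = 0.0969.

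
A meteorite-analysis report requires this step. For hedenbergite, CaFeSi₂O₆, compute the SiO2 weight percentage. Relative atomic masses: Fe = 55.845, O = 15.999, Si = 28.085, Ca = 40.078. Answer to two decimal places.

48.44 wt%

M(CaFeSi₂O₆) = 248.087 g/mol; M(SiO2) = 60.083 g/mol.
Moles SiO2 per formula unit = 2 Si ÷ 1 = 2.0000.
SiO2 fraction = (2.0000 × 60.083) / 248.087 = 120.166/248.087 = 0.4844.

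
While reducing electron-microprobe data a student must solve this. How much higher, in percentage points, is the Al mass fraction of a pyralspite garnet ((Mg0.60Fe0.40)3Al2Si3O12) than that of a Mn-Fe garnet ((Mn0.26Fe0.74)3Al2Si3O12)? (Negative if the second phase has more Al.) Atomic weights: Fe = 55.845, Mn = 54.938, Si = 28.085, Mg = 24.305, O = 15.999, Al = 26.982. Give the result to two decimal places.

M((Mg0.60Fe0.40)3Al2Si3O12) = 440.970 g/mol, so wt% Al = 53.964/440.970 × 100 = 12.24%.
M((Mn0.26Fe0.74)3Al2Si3O12) = 497.035 g/mol, so wt% Al = 53.964/497.035 × 100 = 10.86%.
12.24 − 10.86 = 1.38 pp.

1.38 percentage points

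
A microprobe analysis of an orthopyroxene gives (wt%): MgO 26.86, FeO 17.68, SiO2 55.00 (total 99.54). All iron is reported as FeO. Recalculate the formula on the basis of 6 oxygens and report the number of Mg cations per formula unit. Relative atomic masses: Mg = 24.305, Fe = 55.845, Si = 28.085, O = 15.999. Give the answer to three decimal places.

1.458 Mg apfu

MgO (M=40.304): mol = 0.66644; Mg = 0.66644, O = 0.66644.
FeO (M=71.844): mol = 0.24609; Fe = 0.24609, O = 0.24609.
SiO2 (M=60.083): mol = 0.91540; Si = 0.91540, O = 1.83080.
ΣO = 2.74333; factor = 6/ΣO = 2.18712.
Mg apfu = 0.66644 × 2.18712 = 1.458.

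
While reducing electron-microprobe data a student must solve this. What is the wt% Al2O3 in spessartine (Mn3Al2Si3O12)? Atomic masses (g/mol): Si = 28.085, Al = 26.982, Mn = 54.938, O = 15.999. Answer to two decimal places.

20.60 wt%

Formula mass = 495.021 g/mol.
2 Al → 1.0000 mol Al2O3 per formula unit; M(Al2O3) = 101.961, so Al2O3 mass = 101.961 g.
101.961/495.021 × 100 = 20.60 wt%.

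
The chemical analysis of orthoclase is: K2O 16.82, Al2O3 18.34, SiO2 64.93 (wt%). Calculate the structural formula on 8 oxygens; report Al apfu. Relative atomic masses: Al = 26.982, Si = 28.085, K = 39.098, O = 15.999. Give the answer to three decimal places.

K2O: 16.82/94.195 = 0.17857 mol → 0.35714 mol K, 0.17857 mol O.
Al2O3: 18.34/101.961 = 0.17987 mol → 0.35974 mol Al, 0.53961 mol O.
SiO2: 64.93/60.083 = 1.08067 mol → 1.08067 mol Si, 2.16134 mol O.
Total oxygen = 2.87952 mol. Normalization factor = 8/2.87952 = 2.77824.
Al per 8 O = 0.35974 × 2.77824 = 0.999.

0.999 Al apfu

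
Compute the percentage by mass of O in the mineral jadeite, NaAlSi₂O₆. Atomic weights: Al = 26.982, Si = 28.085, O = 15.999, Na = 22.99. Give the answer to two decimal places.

Molar mass of NaAlSi₂O₆: 1×22.99 + 1×26.982 + 2×28.085 + 6×15.999 = 202.136 g/mol.
Mass of O per formula unit: 6 × 15.999 = 95.994 g.
Weight fraction O = 95.994 / 202.136 = 0.4749.

47.49 mass %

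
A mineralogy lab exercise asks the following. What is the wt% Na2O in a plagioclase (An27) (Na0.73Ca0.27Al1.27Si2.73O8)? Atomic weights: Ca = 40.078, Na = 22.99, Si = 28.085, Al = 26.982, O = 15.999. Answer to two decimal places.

Formula mass = 266.535 g/mol.
0.73 Na → 0.3650 mol Na2O per formula unit; M(Na2O) = 61.979, so Na2O mass = 22.622 g.
22.622/266.535 × 100 = 8.49 wt%.

8.49 wt%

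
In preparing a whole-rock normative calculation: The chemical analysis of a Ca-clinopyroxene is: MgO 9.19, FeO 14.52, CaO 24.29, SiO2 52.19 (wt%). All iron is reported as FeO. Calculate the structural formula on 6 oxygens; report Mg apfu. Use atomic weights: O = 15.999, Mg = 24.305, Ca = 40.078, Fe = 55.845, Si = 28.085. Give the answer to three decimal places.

0.526 Mg apfu

MgO: 9.19/40.304 = 0.22802 mol → 0.22802 mol Mg, 0.22802 mol O.
FeO: 14.52/71.844 = 0.20210 mol → 0.20210 mol Fe, 0.20210 mol O.
CaO: 24.29/56.077 = 0.43315 mol → 0.43315 mol Ca, 0.43315 mol O.
SiO2: 52.19/60.083 = 0.86863 mol → 0.86863 mol Si, 1.73726 mol O.
Total oxygen = 2.60053 mol. Normalization factor = 6/2.60053 = 2.30722.
Mg per 6 O = 0.22802 × 2.30722 = 0.526.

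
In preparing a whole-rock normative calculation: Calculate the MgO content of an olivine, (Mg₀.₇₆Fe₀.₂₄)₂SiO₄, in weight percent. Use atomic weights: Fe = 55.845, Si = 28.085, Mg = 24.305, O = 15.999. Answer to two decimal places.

M((Mg₀.₇₆Fe₀.₂₄)₂SiO₄) = 155.830 g/mol; M(MgO) = 40.304 g/mol.
Moles MgO per formula unit = 1.52 Mg ÷ 1 = 1.5200.
MgO fraction = (1.5200 × 40.304) / 155.830 = 61.262/155.830 = 0.3931.

39.31 wt%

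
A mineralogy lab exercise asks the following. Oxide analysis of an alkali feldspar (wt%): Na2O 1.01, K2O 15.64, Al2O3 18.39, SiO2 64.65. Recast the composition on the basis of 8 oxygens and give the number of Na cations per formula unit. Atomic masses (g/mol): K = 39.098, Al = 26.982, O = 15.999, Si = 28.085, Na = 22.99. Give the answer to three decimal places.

0.091 Na apfu

Na2O: 1.01/61.979 = 0.01630 mol → 0.03260 mol Na, 0.01630 mol O.
K2O: 15.64/94.195 = 0.16604 mol → 0.33208 mol K, 0.16604 mol O.
Al2O3: 18.39/101.961 = 0.18036 mol → 0.36072 mol Al, 0.54108 mol O.
SiO2: 64.65/60.083 = 1.07601 mol → 1.07601 mol Si, 2.15202 mol O.
Total oxygen = 2.87544 mol. Normalization factor = 8/2.87544 = 2.78218.
Na per 8 O = 0.03260 × 2.78218 = 0.091.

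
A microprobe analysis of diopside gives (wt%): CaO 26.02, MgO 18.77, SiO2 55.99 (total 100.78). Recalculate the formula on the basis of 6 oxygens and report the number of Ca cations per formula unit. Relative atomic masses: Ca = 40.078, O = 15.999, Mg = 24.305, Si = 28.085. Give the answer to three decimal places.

0.997 Ca apfu

CaO (M=56.077): mol = 0.46400; Ca = 0.46400, O = 0.46400.
MgO (M=40.304): mol = 0.46571; Mg = 0.46571, O = 0.46571.
SiO2 (M=60.083): mol = 0.93188; Si = 0.93188, O = 1.86376.
ΣO = 2.79347; factor = 6/ΣO = 2.14787.
Ca apfu = 0.46400 × 2.14787 = 0.997.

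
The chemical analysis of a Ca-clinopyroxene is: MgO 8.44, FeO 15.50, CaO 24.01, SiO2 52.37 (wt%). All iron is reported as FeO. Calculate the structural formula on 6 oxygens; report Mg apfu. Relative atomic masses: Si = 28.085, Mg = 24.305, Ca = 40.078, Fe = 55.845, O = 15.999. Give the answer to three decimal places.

0.484 Mg apfu

8.44 wt% MgO ÷ 40.304 g/mol = 0.20941 mol, giving 0.20941 Mg and 0.20941 O.
15.50 wt% FeO ÷ 71.844 g/mol = 0.21575 mol, giving 0.21575 Fe and 0.21575 O.
24.01 wt% CaO ÷ 56.077 g/mol = 0.42816 mol, giving 0.42816 Ca and 0.42816 O.
52.37 wt% SiO2 ÷ 60.083 g/mol = 0.87163 mol, giving 0.87163 Si and 1.74326 O.
Oxygen sums to 2.59658; scaling by 6/2.59658 = 2.31073 puts the formula on 6 O.
Mg: 0.20941 × 2.31073 = 0.484 atoms per formula unit.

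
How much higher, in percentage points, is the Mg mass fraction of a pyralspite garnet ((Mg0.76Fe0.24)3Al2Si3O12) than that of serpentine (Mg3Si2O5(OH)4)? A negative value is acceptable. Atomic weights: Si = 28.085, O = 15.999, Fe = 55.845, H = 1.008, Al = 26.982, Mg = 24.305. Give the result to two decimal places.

M((Mg0.76Fe0.24)3Al2Si3O12) = 425.831 g/mol, so wt% Mg = 55.415/425.831 × 100 = 13.01%.
M(Mg3Si2O5(OH)4) = 277.108 g/mol, so wt% Mg = 72.915/277.108 × 100 = 26.31%.
13.01 − 26.31 = -13.30 pp.

-13.30 percentage points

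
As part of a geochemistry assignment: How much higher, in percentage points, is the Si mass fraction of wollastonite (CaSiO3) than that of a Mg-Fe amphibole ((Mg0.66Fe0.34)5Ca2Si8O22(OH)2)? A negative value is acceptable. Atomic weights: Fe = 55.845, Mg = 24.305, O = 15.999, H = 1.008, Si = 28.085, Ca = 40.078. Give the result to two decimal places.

Si in CaSiO3: molar mass 116.160 g/mol; 1×28.085 = 28.085 g → 24.18 wt%.
Si in (Mg0.66Fe0.34)5Ca2Si8O22(OH)2: molar mass 865.971 g/mol; 8×28.085 = 224.680 g → 25.95 wt%.
Difference = 24.18 − 25.95 = -1.77 percentage points.

-1.77 percentage points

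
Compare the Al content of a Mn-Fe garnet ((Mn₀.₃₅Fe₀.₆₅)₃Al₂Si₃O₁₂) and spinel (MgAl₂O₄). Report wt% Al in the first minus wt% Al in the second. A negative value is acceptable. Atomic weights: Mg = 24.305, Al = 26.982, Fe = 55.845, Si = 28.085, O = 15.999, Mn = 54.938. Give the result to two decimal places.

M((Mn₀.₃₅Fe₀.₆₅)₃Al₂Si₃O₁₂) = 496.790 g/mol, so wt% Al = 53.964/496.790 × 100 = 10.86%.
M(MgAl₂O₄) = 142.265 g/mol, so wt% Al = 53.964/142.265 × 100 = 37.93%.
10.86 − 37.93 = -27.07 pp.

-27.07 percentage points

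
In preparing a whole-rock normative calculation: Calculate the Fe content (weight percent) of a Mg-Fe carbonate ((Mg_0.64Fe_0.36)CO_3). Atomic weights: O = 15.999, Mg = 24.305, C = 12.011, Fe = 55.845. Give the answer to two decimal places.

Molar mass of (Mg_0.64Fe_0.36)CO_3: 0.64×24.305 + 0.36×55.845 + 1×12.011 + 3×15.999 = 95.667 g/mol.
Mass of Fe per formula unit: 0.36 × 55.845 = 20.104 g.
Weight fraction Fe = 20.104 / 95.667 = 0.2101.

21.01 weight percent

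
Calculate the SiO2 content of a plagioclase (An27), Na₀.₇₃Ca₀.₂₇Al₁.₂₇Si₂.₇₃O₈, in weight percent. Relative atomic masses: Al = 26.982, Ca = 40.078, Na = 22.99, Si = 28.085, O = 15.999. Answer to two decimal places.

M(Na₀.₇₃Ca₀.₂₇Al₁.₂₇Si₂.₇₃O₈) = 266.535 g/mol; M(SiO2) = 60.083 g/mol.
Moles SiO2 per formula unit = 2.73 Si ÷ 1 = 2.7300.
SiO2 fraction = (2.7300 × 60.083) / 266.535 = 164.027/266.535 = 0.6154.

61.54 wt%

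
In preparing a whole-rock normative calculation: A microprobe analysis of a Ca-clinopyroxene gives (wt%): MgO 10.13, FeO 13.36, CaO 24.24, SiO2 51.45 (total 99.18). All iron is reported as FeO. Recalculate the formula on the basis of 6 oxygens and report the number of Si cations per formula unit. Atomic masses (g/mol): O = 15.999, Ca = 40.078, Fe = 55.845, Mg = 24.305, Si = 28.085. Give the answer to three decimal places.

1.990 Si apfu

MgO (M=40.304): mol = 0.25134; Mg = 0.25134, O = 0.25134.
FeO (M=71.844): mol = 0.18596; Fe = 0.18596, O = 0.18596.
CaO (M=56.077): mol = 0.43226; Ca = 0.43226, O = 0.43226.
SiO2 (M=60.083): mol = 0.85632; Si = 0.85632, O = 1.71264.
ΣO = 2.58220; factor = 6/ΣO = 2.32360.
Si apfu = 0.85632 × 2.32360 = 1.990.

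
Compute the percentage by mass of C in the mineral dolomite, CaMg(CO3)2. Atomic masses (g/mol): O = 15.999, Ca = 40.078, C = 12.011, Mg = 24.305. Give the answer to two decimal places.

13.03 wt%

Molar mass of CaMg(CO3)2: 1·40.078 + 1·24.305 + 2·12.011 + 6·15.999 = 184.399 g/mol.
Mass of C per formula unit: 2 × 12.011 = 24.022 g.
Weight fraction C = 24.022 / 184.399 = 0.1303.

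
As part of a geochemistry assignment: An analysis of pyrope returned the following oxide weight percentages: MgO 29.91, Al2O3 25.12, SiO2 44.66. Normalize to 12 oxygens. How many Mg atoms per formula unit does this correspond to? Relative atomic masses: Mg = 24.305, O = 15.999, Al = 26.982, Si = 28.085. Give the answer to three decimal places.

MgO: 29.91/40.304 = 0.74211 mol → 0.74211 mol Mg, 0.74211 mol O.
Al2O3: 25.12/101.961 = 0.24637 mol → 0.49274 mol Al, 0.73911 mol O.
SiO2: 44.66/60.083 = 0.74331 mol → 0.74331 mol Si, 1.48662 mol O.
Total oxygen = 2.96784 mol. Normalization factor = 12/2.96784 = 4.04334.
Mg per 12 O = 0.74211 × 4.04334 = 3.001.

3.001 Mg apfu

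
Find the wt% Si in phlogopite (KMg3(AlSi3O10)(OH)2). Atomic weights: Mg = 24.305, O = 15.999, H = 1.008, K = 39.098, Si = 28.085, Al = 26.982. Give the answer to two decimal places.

Molar mass of KMg3(AlSi3O10)(OH)2: 1×39.098 + 3×24.305 + 1×26.982 + 3×28.085 + 12×15.999 + 2×1.008 = 417.254 g/mol.
Mass of Si per formula unit: 3 × 28.085 = 84.255 g.
Weight fraction Si = 84.255 / 417.254 = 0.2019.

20.19 mass %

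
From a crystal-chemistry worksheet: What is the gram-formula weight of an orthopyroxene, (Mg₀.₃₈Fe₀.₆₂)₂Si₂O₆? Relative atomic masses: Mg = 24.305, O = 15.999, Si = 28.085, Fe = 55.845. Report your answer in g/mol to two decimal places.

M = 0.76(24.305) + 1.24(55.845) + 2(28.085) + 6(15.999)

239.88 g/mol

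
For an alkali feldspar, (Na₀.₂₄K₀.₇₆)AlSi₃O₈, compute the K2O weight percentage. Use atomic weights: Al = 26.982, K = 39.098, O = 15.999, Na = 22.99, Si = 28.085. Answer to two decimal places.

13.04 wt%

Molar mass of (Na₀.₂₄K₀.₇₆)AlSi₃O₈ = 0.24×22.99 + 0.76×39.098 + 1×26.982 + 3×28.085 + 8×15.999 = 274.461 g/mol.
Each formula unit contains 0.76 K, equivalent to 0.76/2 = 0.3800 mol K2O.
M(K2O) = 2×39.098 + 1×15.999 = 94.195 g/mol.
Mass of K2O per formula unit = 0.3800 × 94.195 = 35.794 g.
K2O wt% = 35.794 / 274.461 × 100 = 13.04%.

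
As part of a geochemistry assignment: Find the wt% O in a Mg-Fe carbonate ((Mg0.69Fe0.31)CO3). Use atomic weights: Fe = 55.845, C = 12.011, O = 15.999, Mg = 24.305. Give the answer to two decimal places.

51.01 weight percent

Formula mass = 0.69×24.305 + 0.31×55.845 + 1×12.011 + 3×15.999 = 94.090 g/mol, of which 47.997 g is O.
So O makes up 47.997/94.090 = 0.5101 of the mass, i.e. 51.01%.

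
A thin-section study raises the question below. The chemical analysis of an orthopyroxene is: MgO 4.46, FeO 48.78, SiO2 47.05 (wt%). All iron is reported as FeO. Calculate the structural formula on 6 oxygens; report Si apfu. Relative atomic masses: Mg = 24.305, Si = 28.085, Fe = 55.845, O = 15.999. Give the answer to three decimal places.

MgO: 4.46/40.304 = 0.11066 mol → 0.11066 mol Mg, 0.11066 mol O.
FeO: 48.78/71.844 = 0.67897 mol → 0.67897 mol Fe, 0.67897 mol O.
SiO2: 47.05/60.083 = 0.78308 mol → 0.78308 mol Si, 1.56616 mol O.
Total oxygen = 2.35579 mol. Normalization factor = 6/2.35579 = 2.54692.
Si per 6 O = 0.78308 × 2.54692 = 1.994.

1.994 Si apfu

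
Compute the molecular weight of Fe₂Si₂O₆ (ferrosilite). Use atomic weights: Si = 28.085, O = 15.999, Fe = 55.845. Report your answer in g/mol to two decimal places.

263.85 g/mol

The formula mass is the sum 2(55.845) + 2(28.085) + 6(15.999).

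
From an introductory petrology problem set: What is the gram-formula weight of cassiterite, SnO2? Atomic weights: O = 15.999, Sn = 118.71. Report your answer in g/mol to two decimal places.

150.71 g/mol

Sn: 1 × 118.71 = 118.7100
O: 2 × 15.999 = 31.9980
Summing the contributions gives the formula mass.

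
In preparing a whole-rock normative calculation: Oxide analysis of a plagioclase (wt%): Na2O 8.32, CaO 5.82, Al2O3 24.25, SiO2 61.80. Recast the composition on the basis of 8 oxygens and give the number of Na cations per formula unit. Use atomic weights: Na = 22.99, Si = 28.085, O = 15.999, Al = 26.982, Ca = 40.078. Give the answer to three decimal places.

8.32 wt% Na2O ÷ 61.979 g/mol = 0.13424 mol, giving 0.26848 Na and 0.13424 O.
5.82 wt% CaO ÷ 56.077 g/mol = 0.10379 mol, giving 0.10379 Ca and 0.10379 O.
24.25 wt% Al2O3 ÷ 101.961 g/mol = 0.23784 mol, giving 0.47568 Al and 0.71352 O.
61.80 wt% SiO2 ÷ 60.083 g/mol = 1.02858 mol, giving 1.02858 Si and 2.05716 O.
Oxygen sums to 3.00871; scaling by 8/3.00871 = 2.65895 puts the formula on 8 O.
Na: 0.26848 × 2.65895 = 0.714 atoms per formula unit.

0.714 Na apfu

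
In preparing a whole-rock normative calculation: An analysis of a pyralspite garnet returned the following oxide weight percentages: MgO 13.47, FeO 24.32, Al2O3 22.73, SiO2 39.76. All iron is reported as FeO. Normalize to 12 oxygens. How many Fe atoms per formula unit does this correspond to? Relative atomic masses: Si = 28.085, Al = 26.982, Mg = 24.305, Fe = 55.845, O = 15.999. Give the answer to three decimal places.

MgO (M=40.304): mol = 0.33421; Mg = 0.33421, O = 0.33421.
FeO (M=71.844): mol = 0.33851; Fe = 0.33851, O = 0.33851.
Al2O3 (M=101.961): mol = 0.22293; Al = 0.44586, O = 0.66879.
SiO2 (M=60.083): mol = 0.66175; Si = 0.66175, O = 1.32350.
ΣO = 2.66501; factor = 12/ΣO = 4.50280.
Fe apfu = 0.33851 × 4.50280 = 1.524.

1.524 Fe apfu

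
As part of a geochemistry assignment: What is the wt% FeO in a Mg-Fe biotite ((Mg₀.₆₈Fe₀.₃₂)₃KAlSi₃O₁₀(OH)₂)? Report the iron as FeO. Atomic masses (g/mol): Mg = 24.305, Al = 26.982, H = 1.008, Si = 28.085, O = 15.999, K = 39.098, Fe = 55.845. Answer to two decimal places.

15.41 wt%

M((Mg₀.₆₈Fe₀.₃₂)₃KAlSi₃O₁₀(OH)₂) = 447.532 g/mol; M(FeO) = 71.844 g/mol.
Moles FeO per formula unit = 0.96 Fe ÷ 1 = 0.9600.
FeO fraction = (0.9600 × 71.844) / 447.532 = 68.970/447.532 = 0.1541.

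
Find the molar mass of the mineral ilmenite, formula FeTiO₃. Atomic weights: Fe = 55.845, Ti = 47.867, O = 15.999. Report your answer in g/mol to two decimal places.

The formula mass is the sum 1×55.845 + 1×47.867 + 3×15.999.

151.71 g/mol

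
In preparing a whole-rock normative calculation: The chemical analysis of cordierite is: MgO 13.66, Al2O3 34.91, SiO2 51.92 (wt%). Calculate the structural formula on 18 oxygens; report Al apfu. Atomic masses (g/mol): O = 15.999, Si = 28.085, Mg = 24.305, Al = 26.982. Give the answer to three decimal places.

3.983 Al apfu

13.66 wt% MgO ÷ 40.304 g/mol = 0.33892 mol, giving 0.33892 Mg and 0.33892 O.
34.91 wt% Al2O3 ÷ 101.961 g/mol = 0.34239 mol, giving 0.68478 Al and 1.02717 O.
51.92 wt% SiO2 ÷ 60.083 g/mol = 0.86414 mol, giving 0.86414 Si and 1.72828 O.
Oxygen sums to 3.09437; scaling by 18/3.09437 = 5.81702 puts the formula on 18 O.
Al: 0.68478 × 5.81702 = 3.983 atoms per formula unit.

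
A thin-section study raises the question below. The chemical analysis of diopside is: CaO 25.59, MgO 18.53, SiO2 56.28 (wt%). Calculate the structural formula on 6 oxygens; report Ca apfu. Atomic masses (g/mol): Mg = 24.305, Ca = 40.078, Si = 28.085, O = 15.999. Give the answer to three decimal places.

CaO: 25.59/56.077 = 0.45634 mol → 0.45634 mol Ca, 0.45634 mol O.
MgO: 18.53/40.304 = 0.45976 mol → 0.45976 mol Mg, 0.45976 mol O.
SiO2: 56.28/60.083 = 0.93670 mol → 0.93670 mol Si, 1.87340 mol O.
Total oxygen = 2.78950 mol. Normalization factor = 6/2.78950 = 2.15092.
Ca per 6 O = 0.45634 × 2.15092 = 0.982.

0.982 Ca apfu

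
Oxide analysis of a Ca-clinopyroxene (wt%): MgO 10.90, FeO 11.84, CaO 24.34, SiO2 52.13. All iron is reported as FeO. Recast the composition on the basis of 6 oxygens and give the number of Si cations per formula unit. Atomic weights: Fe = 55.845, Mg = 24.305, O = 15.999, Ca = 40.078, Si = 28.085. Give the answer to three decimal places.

1.999 Si apfu

10.90 wt% MgO ÷ 40.304 g/mol = 0.27044 mol, giving 0.27044 Mg and 0.27044 O.
11.84 wt% FeO ÷ 71.844 g/mol = 0.16480 mol, giving 0.16480 Fe and 0.16480 O.
24.34 wt% CaO ÷ 56.077 g/mol = 0.43405 mol, giving 0.43405 Ca and 0.43405 O.
52.13 wt% SiO2 ÷ 60.083 g/mol = 0.86763 mol, giving 0.86763 Si and 1.73526 O.
Oxygen sums to 2.60455; scaling by 6/2.60455 = 2.30366 puts the formula on 6 O.
Si: 0.86763 × 2.30366 = 1.999 atoms per formula unit.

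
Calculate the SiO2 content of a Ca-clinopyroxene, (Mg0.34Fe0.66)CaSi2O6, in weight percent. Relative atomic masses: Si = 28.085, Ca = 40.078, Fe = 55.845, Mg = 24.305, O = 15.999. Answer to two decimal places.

Formula mass = 237.363 g/mol.
2 Si → 2.0000 mol SiO2 per formula unit; M(SiO2) = 60.083, so SiO2 mass = 120.166 g.
120.166/237.363 × 100 = 50.63 wt%.

50.63 wt%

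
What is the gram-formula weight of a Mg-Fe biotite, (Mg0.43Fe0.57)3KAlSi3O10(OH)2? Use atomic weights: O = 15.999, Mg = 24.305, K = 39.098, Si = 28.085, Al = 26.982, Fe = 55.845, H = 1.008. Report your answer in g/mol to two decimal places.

M = 1.29*24.305 + 1.71*55.845 + 1*39.098 + 1*26.982 + 3*28.085 + 12*15.999 + 2*1.008

471.19 g/mol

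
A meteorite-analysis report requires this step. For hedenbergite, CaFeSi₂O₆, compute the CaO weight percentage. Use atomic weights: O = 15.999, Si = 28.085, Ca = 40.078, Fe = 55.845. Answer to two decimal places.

22.60 wt%

M(CaFeSi₂O₆) = 248.087 g/mol; M(CaO) = 56.077 g/mol.
Moles CaO per formula unit = 1 Ca ÷ 1 = 1.0000.
CaO fraction = (1.0000 × 56.077) / 248.087 = 56.077/248.087 = 0.2260.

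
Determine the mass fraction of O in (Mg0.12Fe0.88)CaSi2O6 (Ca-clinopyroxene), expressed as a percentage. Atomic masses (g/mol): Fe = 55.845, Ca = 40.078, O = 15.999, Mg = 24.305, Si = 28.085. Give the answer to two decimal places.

Formula mass = 0.12×24.305 + 0.88×55.845 + 1×40.078 + 2×28.085 + 6×15.999 = 244.302 g/mol, of which 95.994 g is O.
So O makes up 95.994/244.302 = 0.3929 of the mass, i.e. 39.29%.

39.29 mass %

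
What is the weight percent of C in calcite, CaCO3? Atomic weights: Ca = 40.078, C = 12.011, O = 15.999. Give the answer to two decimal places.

Molar mass of CaCO3: 1×40.078 + 1×12.011 + 3×15.999 = 100.086 g/mol.
Mass of C per formula unit: 1 × 12.011 = 12.011 g.
Weight fraction C = 12.011 / 100.086 = 0.1200.

12.00 mass %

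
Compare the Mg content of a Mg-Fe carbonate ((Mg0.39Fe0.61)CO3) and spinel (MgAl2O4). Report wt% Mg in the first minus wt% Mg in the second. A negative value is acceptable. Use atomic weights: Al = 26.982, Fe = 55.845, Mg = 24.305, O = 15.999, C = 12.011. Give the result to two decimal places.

M((Mg0.39Fe0.61)CO3) = 103.552 g/mol, so wt% Mg = 9.479/103.552 × 100 = 9.15%.
M(MgAl2O4) = 142.265 g/mol, so wt% Mg = 24.305/142.265 × 100 = 17.08%.
9.15 − 17.08 = -7.93 pp.

-7.93 percentage points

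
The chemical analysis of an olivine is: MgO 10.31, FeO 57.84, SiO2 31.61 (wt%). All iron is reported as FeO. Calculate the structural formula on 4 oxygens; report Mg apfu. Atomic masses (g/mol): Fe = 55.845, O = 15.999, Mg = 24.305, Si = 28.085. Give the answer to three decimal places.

10.31 wt% MgO ÷ 40.304 g/mol = 0.25581 mol, giving 0.25581 Mg and 0.25581 O.
57.84 wt% FeO ÷ 71.844 g/mol = 0.80508 mol, giving 0.80508 Fe and 0.80508 O.
31.61 wt% SiO2 ÷ 60.083 g/mol = 0.52611 mol, giving 0.52611 Si and 1.05222 O.
Oxygen sums to 2.11311; scaling by 4/2.11311 = 1.89294 puts the formula on 4 O.
Mg: 0.25581 × 1.89294 = 0.484 atoms per formula unit.

0.484 Mg apfu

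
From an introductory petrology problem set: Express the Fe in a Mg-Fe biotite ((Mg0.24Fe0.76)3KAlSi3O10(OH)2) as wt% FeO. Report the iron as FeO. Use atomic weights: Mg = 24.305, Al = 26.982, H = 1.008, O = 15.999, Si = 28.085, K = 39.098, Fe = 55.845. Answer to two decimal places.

Molar mass of (Mg0.24Fe0.76)3KAlSi3O10(OH)2 = 0.72*24.305 + 2.28*55.845 + 1*39.098 + 1*26.982 + 3*28.085 + 12*15.999 + 2*1.008 = 489.165 g/mol.
Each formula unit contains 2.28 Fe, equivalent to 2.28/1 = 2.2800 mol FeO.
M(FeO) = 1×55.845 + 1×15.999 = 71.844 g/mol.
Mass of FeO per formula unit = 2.2800 × 71.844 = 163.804 g.
FeO wt% = 163.804 / 489.165 × 100 = 33.49%.

33.49 wt%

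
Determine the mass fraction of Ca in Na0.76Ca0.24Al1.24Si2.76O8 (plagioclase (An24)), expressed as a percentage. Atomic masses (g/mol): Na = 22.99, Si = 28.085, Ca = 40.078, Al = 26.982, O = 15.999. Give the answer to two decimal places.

Molar mass of Na0.76Ca0.24Al1.24Si2.76O8: 0.76·22.99 + 0.24·40.078 + 1.24·26.982 + 2.76·28.085 + 8·15.999 = 266.055 g/mol.
Mass of Ca per formula unit: 0.24 × 40.078 = 9.619 g.
Weight fraction Ca = 9.619 / 266.055 = 0.0362.

3.62 weight percent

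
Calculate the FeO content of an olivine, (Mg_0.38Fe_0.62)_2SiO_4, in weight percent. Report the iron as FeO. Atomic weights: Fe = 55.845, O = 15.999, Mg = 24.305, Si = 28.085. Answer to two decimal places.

Formula mass = 179.801 g/mol.
1.24 Fe → 1.2400 mol FeO per formula unit; M(FeO) = 71.844, so FeO mass = 89.087 g.
89.087/179.801 × 100 = 49.55 wt%.

49.55 wt%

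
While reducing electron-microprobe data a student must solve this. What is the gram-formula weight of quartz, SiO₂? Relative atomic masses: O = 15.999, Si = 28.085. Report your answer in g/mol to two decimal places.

60.08 g/mol

Si: 1 × 28.085 = 28.0850
O: 2 × 15.999 = 31.9980
Summing the contributions gives the formula mass.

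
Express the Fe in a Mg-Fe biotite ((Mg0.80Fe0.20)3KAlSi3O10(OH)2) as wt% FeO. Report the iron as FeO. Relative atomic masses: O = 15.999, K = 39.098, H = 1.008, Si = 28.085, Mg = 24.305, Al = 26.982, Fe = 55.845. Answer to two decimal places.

9.88 wt%

Formula mass = 436.178 g/mol.
0.60 Fe → 0.6000 mol FeO per formula unit; M(FeO) = 71.844, so FeO mass = 43.106 g.
43.106/436.178 × 100 = 9.88 wt%.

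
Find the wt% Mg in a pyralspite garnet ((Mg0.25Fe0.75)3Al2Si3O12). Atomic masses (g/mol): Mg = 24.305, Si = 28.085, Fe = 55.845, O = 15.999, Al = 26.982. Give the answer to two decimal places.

Formula mass = 0.75·24.305 + 2.25·55.845 + 2·26.982 + 3·28.085 + 12·15.999 = 474.087 g/mol, of which 18.229 g is Mg.
So Mg makes up 18.229/474.087 = 0.0385 of the mass, i.e. 3.85%.

3.85 wt%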